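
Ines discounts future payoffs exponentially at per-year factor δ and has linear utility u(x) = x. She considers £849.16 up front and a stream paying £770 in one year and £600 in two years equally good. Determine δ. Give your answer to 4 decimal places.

δ ≈ 0.7100

The stream is worth 770δ + 600δ² today, so 770δ + 600δ² = 849.16.
Rearranged: 600δ² + 770δ − 849.16 = 0.
δ = (−770 + √(770² + 4·600·849.16)) / (2·600) = (−770 + √2630884.00) / 1200 ≈ 0.7100.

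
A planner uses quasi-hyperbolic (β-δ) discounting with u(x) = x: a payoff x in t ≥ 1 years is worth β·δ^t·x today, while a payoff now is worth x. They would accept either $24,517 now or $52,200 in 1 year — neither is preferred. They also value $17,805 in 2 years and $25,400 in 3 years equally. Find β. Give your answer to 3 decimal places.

β ≈ 0.670

From the later pair, β·δ^2·17805 = β·δ^3·25400; dividing through, δ = 17805/25400 = 0.70098.
Now use the now-vs-future pair: 24517 = β·δ·52200 gives β = 24517/(0.70098·52200) ≈ 0.670.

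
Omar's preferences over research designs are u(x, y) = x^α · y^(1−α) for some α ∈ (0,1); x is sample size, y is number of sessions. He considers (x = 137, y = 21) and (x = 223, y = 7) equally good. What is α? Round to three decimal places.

α ≈ 0.693

The Cobb–Douglas utilities coincide, so 137^α·21^(1−α) = 223^α·7^(1−α).
Taking logs: α·ln 137 + (1−α)·ln 21 = α·ln 223 + (1−α)·ln 7, i.e. α·-0.487191 = (1−α)·-1.098612.
Thus α·(-1.585803) = -1.098612, so α = -1.098612/-1.585803 ≈ 0.693.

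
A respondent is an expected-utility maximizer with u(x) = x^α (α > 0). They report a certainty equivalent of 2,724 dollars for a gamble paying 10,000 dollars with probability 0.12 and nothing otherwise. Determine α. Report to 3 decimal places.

EU(lottery) = 0.12·10000^α + 0.88·0 = 0.12·10000^α.
Equating: 2724^α = 0.12·10000^α, i.e. 0.2724^α = 0.12.
α = ln(0.12) / ln(2724/10000) = -2.120264/-1.300484 ≈ 1.630.

α ≈ 1.630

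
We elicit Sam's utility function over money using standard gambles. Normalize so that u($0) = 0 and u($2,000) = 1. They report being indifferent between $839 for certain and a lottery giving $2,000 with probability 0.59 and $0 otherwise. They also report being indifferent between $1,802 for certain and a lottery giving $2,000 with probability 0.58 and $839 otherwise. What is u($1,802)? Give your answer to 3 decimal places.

The first gamble pins u($839): it must equal 0.59·1 + 0.41·0 = 0.59.
Chaining: u($1,802) = 0.58·1.00 + 0.42·0.59 = 0.8278.

0.828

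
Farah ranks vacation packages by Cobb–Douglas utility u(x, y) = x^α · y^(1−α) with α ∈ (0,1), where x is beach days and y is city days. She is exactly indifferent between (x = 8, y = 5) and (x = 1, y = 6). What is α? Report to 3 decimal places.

The Cobb–Douglas utilities coincide, so 8^α·5^(1−α) = 1^α·6^(1−α).
Taking logs: α·ln 8 + (1−α)·ln 5 = α·ln 1 + (1−α)·ln 6, i.e. α·2.079442 = (1−α)·0.182322.
With A = 2.079442 and B = 0.182322: α·A = (1−α)·B, so α = B/(A+B) = 0.182322/2.261764 ≈ 0.081.

α ≈ 0.081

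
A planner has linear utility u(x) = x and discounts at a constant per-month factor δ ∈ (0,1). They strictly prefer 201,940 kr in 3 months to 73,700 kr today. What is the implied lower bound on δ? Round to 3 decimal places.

δ > 0.715

The preference means 73700 < δ^3·201940.
So δ^3 > 73700/201940 = 0.36496; taking the cube root of both positive sides preserves the inequality.
δ > (73700/201940)^(1/3) ≈ 0.715.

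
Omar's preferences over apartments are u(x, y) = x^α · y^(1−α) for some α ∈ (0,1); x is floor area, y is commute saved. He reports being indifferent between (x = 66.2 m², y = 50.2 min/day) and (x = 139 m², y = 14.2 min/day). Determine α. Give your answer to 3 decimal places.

α ≈ 0.630

Set the two utilities equal: 66.2^α·50.2^(1−α) = 139^α·14.2^(1−α).
Rearrange to (66.2/139)^α = (14.2/50.2)^(1−α) and take logs: α·-0.741793 = (1−α)·-1.262773.
So α/(1−α) = (-1.262773)/(-0.741793) = 1.702325, and α = 1.702325/2.702325 ≈ 0.630.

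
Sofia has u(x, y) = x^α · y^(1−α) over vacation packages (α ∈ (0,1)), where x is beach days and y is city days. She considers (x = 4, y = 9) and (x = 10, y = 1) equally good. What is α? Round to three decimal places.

α ≈ 0.706

Set the two utilities equal: 4^α·9^(1−α) = 10^α·1^(1−α).
Taking logs: α·ln 4 + (1−α)·ln 9 = α·ln 10 + (1−α)·ln 1, i.e. α·-0.916291 = (1−α)·-2.197225.
So α/(1−α) = (-2.197225)/(-0.916291) = 2.397955, and α = 2.397955/3.397955 ≈ 0.706.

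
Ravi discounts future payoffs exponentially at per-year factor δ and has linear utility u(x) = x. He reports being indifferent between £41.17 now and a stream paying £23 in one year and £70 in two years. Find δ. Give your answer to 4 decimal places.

The stream is worth 23δ + 70δ² today, so 23δ + 70δ² = 41.17.
So 70δ² + 23δ − 41.17 = 0.
δ = (−23 + √(23² + 4·70·41.17)) / (2·70) = (−23 + √12056.60) / 140 ≈ 0.6200.

δ ≈ 0.6200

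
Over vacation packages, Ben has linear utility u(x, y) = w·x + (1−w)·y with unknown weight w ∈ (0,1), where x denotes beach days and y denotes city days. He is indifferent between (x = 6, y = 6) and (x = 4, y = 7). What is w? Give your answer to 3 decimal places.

Equating utilities: w·6 + (1−w)·6 = w·4 + (1−w)·7.
Rearranging, 2·w − 1·(1−w) = 0.
Hence w = 1/(2+1) = 1/3 = 0.333.

w = 0.333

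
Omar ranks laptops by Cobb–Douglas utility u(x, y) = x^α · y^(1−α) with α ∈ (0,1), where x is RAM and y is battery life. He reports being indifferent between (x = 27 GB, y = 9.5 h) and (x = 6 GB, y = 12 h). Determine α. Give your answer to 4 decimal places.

Set the two utilities equal: 27^α·9.5^(1−α) = 6^α·12^(1−α).
Rearrange to (27/6)^α = (12/9.5)^(1−α) and take logs: α·1.5040774 = (1−α)·0.2336149.
Thus α·(1.7376923) = 0.2336149, so α = 0.2336149/1.7376923 ≈ 0.1344.

α ≈ 0.1344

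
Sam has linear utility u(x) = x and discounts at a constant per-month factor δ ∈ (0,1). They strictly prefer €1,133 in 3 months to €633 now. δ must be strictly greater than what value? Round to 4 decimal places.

δ > 0.8236

The preference means 633 < δ^3·1133.
Hence δ^3 > 633/1133 = 0.55869, and x ↦ x^(1/3) is increasing on (0,∞).
δ > 0.55869^(1/3) = 0.8236.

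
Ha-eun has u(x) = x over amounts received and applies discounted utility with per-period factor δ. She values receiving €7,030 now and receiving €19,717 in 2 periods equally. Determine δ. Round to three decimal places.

δ ≈ 0.597

Indifference means u(7030) = δ^2 · u(19717), so δ^2 = u(7030)/u(19717).
With u(x) = x: δ^2 = 7030/19717 = 0.35655.
So δ = 0.35655^(1/2) ≈ 0.597.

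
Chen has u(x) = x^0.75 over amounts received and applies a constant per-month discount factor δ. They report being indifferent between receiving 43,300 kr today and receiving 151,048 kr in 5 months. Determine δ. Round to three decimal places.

Indifference means u(43300) = δ^5 · u(151048), so δ^5 = u(43300)/u(151048).
Since u(x) = x^0.75, δ^5 = (43300/151048)^0.75 = 0.28666^0.75 = 0.39177.
Taking the 5th root: δ = 0.39177^(1/5) ≈ 0.829.

δ ≈ 0.829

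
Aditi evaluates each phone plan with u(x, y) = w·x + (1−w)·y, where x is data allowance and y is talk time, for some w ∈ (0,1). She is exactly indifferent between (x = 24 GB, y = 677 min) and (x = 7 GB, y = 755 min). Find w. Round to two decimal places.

w = 0.82

Indifference: w·24 + (1−w)·677 = w·7 + (1−w)·755.
w·(24−7) = (1−w)·(755−677), i.e. w·17 = (1−w)·78.
Hence w = 78/(17+78) = 78/95 = 0.82.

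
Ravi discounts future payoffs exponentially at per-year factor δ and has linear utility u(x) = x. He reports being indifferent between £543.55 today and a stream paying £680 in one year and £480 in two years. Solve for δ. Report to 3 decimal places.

Present value of the stream is 680·δ + 480·δ². Indifference gives 680δ + 480δ² = 543.55.
That is, 480δ² + 680δ − 543.55 = 0, a quadratic in δ.
δ = (−680 + √(680² + 4·480·543.55)) / (2·480) = (−680 + √1506016.00) / 960 ≈ 0.570.

δ ≈ 0.570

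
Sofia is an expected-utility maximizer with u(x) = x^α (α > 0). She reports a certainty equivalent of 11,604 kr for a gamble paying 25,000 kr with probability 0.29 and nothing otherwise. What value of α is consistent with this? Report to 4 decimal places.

Since u(0) = 0, the lottery's EU is 0.29·25000^α.
Setting u(11604) equal to that: 11604^α = 0.29·25000^α ⇒ (11604/25000)^α = 0.29.
α = ln(0.29) / ln(11604/25000) = -1.2378744/-0.7675260 ≈ 1.6128.

α ≈ 1.6128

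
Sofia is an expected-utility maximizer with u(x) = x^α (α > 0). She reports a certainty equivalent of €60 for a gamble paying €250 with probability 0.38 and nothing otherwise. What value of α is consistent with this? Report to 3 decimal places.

Since u(0) = 0, the lottery's EU is 0.38·250^α.
Indifference: 60^α = 0.38·250^α, so (60/250)^α = 0.38.
Taking logs: α·ln(60/250) = ln(0.38), so α = -0.967584 / -1.427116 ≈ 0.678.

α ≈ 0.678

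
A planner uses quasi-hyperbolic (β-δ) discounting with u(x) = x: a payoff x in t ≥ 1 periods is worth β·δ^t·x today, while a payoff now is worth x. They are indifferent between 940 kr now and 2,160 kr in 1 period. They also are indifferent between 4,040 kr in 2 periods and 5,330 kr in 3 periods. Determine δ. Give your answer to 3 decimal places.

The second indifference involves only future payoffs, so β cancels: β·δ^2·4040 = β·δ^3·5330, giving δ = 4040/5330 = 0.75797.

δ ≈ 0.758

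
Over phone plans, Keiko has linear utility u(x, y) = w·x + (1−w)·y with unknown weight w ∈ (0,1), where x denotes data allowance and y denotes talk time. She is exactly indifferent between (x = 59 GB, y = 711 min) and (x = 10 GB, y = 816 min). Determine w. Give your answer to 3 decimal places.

w = 0.682

Equating utilities: w·59 + (1−w)·711 = w·10 + (1−w)·816.
Collecting terms: w·49 = (1−w)·105.
Hence w = 105/(49+105) = 105/154 = 0.682.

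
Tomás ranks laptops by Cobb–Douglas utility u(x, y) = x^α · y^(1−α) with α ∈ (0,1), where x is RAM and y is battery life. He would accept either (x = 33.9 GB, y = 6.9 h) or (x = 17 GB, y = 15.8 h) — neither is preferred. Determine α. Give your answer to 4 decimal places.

Indifference: 33.9^α · 6.9^(1−α) = 17^α · 15.8^(1−α).
Taking logs: α·ln 33.9 + (1−α)·ln 6.9 = α·ln 17 + (1−α)·ln 15.8, i.e. α·0.6902017 = (1−α)·0.8284885.
With A = 0.6902017 and B = 0.8284885: α·A = (1−α)·B, so α = B/(A+B) = 0.8284885/1.5186902 ≈ 0.5455.

α ≈ 0.5455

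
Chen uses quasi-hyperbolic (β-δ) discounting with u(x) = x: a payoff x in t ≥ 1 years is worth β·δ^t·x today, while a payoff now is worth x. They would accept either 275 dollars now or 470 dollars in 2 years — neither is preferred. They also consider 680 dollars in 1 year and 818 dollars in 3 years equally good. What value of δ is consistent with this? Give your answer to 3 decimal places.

Both payoffs in the second observation are in the future, so β drops out: δ^1·680 = δ^3·818 ⇒ δ^2 = 680/818 = 0.83130, so δ = 0.91175.

δ ≈ 0.912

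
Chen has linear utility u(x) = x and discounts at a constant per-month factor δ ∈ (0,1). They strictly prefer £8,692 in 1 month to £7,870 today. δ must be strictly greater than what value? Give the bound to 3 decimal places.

δ > 0.905

Under u(x) = x this choice says 7870 < δ·8692.
So δ > 7870/8692 = 0.90543.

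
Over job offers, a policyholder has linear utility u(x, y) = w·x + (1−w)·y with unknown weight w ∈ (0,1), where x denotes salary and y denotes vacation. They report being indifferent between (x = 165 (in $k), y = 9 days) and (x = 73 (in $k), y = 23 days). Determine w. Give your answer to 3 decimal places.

w = 0.132

Equating utilities: w·165 + (1−w)·9 = w·73 + (1−w)·23.
Collecting terms: w·92 = (1−w)·14.
The marginal rate of substitution is 14/92, so w = 14/(92+14) = 0.132.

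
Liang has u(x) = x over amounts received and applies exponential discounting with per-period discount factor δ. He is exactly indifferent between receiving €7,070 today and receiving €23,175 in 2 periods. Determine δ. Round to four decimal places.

The payoff in 2 periods is discounted by δ^2, so u(7070) = δ^2·u(23175) and δ^2 = u(7070)/u(23175).
With u(x) = x: δ^2 = 7070/23175 = 0.30507.
So δ = 0.30507^(1/2) ≈ 0.5523.

δ ≈ 0.5523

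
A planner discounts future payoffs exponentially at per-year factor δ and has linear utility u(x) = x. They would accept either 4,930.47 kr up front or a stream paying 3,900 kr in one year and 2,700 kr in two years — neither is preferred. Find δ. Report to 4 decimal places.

δ ≈ 0.8100

Equating present values: 4930.47 = 3900δ + 2700δ².
That is, 2700δ² + 3900δ − 4930.47 = 0, a quadratic in δ.
By the quadratic formula (taking the positive root), δ = (−3900 + √68459076.00) / 5400 ≈ 0.8100.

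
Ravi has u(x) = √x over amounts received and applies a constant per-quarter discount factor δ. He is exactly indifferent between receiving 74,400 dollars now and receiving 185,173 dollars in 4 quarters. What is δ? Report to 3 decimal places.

Equating discounted utilities: u(74400) = δ^4·u(185173) ⇒ δ^4 = u(74400)/u(185173).
With u(x) = √x: δ^4 = √74400/√185173 = √(74400/185173) = 0.63387.
Hence δ = (0.63387)^(1/4) = 0.89228.

δ ≈ 0.892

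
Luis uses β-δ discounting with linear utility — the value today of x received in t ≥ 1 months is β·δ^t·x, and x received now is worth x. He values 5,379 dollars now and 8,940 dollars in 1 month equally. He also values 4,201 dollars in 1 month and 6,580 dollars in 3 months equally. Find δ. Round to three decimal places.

δ ≈ 0.799

Both payoffs in the second observation are in the future, so β drops out: δ^1·4201 = δ^3·6580 ⇒ δ^2 = 4201/6580 = 0.63845, so δ = 0.79903.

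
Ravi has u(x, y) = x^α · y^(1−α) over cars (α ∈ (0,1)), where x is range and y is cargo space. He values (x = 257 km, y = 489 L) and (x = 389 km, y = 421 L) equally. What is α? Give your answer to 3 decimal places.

α ≈ 0.265

The Cobb–Douglas utilities coincide, so 257^α·489^(1−α) = 389^α·421^(1−α).
Taking logs: α·ln 257 + (1−α)·ln 489 = α·ln 389 + (1−α)·ln 421, i.e. α·-0.414503 = (1−α)·-0.149730.
Thus α·(-0.564233) = -0.149730, so α = -0.149730/-0.564233 ≈ 0.265.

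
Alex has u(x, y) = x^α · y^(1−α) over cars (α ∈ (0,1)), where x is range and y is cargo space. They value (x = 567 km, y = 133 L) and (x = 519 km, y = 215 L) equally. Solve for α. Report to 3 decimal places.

α ≈ 0.844

The Cobb–Douglas utilities coincide, so 567^α·133^(1−α) = 519^α·215^(1−α).
Rearrange to (567/519)^α = (215/133)^(1−α) and take logs: α·0.088455 = (1−α)·0.480289.
So α/(1−α) = (0.480289)/(0.088455) = 5.429755, and α = 5.429755/6.429755 ≈ 0.844.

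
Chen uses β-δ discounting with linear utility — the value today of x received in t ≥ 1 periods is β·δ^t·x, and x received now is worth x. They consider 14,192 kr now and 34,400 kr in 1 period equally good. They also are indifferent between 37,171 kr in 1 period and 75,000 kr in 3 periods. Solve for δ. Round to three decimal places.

Both payoffs in the second observation are in the future, so β drops out: δ^1·37171 = δ^3·75000 ⇒ δ^2 = 37171/75000 = 0.49561, so δ = 0.70400.

δ ≈ 0.704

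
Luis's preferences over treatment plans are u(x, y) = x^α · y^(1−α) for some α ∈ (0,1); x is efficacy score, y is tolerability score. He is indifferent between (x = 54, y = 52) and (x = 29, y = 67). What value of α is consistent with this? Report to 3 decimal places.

The Cobb–Douglas utilities coincide, so 54^α·52^(1−α) = 29^α·67^(1−α).
Taking logs: α·ln 54 + (1−α)·ln 52 = α·ln 29 + (1−α)·ln 67, i.e. α·0.621688 = (1−α)·0.253449.
Thus α·(0.875137) = 0.253449, so α = 0.253449/0.875137 ≈ 0.290.

α ≈ 0.290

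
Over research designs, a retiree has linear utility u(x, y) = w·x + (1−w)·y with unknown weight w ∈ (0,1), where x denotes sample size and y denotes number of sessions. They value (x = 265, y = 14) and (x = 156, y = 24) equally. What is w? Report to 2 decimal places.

u(265,14) = u(156,24) means w·265 + (1−w)·14 = w·156 + (1−w)·24.
Collecting terms: w·109 = (1−w)·10.
The marginal rate of substitution is 10/109, so w = 10/(109+10) = 0.08.

w = 0.08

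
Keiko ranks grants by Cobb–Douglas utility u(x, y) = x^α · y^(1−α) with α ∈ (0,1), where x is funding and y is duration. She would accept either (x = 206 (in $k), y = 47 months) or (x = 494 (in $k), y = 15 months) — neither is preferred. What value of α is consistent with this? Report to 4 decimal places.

Indifference: 206^α · 47^(1−α) = 494^α · 15^(1−α).
Rearrange to (206/494)^α = (15/47)^(1−α) and take logs: α·-0.8746593 = (1−α)·-1.1420974.
Thus α·(-2.0167567) = -1.1420974, so α = -1.1420974/-2.0167567 ≈ 0.5663.

α ≈ 0.5663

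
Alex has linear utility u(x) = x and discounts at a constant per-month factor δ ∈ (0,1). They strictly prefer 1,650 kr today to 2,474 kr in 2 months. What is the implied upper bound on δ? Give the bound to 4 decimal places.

δ < 0.8167

Under u(x) = x this choice says 1650 > δ^2·2474.
So δ^2 < 1650/2474 = 0.66694; taking the square root of both positive sides preserves the inequality.
δ < (1650/2474)^(1/2) ≈ 0.8167.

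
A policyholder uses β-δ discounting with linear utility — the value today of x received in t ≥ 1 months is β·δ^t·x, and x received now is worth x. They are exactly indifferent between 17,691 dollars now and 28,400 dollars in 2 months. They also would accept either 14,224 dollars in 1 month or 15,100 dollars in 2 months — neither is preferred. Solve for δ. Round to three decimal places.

From the later pair, β·δ^1·14224 = β·δ^2·15100; dividing through, δ = 14224/15100 = 0.94199.

δ ≈ 0.942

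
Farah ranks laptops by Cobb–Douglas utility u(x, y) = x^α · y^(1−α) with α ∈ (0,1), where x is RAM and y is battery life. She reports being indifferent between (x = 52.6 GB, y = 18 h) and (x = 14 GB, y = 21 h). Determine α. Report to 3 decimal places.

Set the two utilities equal: 52.6^α·18^(1−α) = 14^α·21^(1−α).
Taking logs: α·ln 52.6 + (1−α)·ln 18 = α·ln 14 + (1−α)·ln 21, i.e. α·1.323659 = (1−α)·0.154151.
With A = 1.323659 and B = 0.154151: α·A = (1−α)·B, so α = B/(A+B) = 0.154151/1.477810 ≈ 0.104.

α ≈ 0.104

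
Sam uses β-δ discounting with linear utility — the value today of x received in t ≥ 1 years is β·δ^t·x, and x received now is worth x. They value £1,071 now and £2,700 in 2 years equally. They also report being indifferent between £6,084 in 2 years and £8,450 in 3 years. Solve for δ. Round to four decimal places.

δ ≈ 0.7200

The second indifference involves only future payoffs, so β cancels: β·δ^2·6084 = β·δ^3·8450, giving δ = 6084/8450 = 0.72000.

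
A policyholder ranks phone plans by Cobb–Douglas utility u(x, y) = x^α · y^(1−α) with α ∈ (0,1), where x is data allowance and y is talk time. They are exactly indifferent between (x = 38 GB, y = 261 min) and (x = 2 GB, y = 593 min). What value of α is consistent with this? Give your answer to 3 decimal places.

The Cobb–Douglas utilities coincide, so 38^α·261^(1−α) = 2^α·593^(1−α).
Taking logs: α·ln 38 + (1−α)·ln 261 = α·ln 2 + (1−α)·ln 593, i.e. α·2.944439 = (1−α)·0.820674.
So α/(1−α) = (0.820674)/(2.944439) = 0.278720, and α = 0.278720/1.278720 ≈ 0.218.

α ≈ 0.218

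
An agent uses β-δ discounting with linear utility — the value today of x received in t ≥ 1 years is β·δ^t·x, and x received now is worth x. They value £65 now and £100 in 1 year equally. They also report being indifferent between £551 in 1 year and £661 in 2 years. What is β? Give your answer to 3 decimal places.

β ≈ 0.780

Both payoffs in the second observation are in the future, so β drops out: δ^1·551 = δ^2·661 ⇒ δ = 551/661 = 0.83359.
Now use the now-vs-future pair: 65 = β·δ·100 gives β = 65/(0.83359·100) ≈ 0.780.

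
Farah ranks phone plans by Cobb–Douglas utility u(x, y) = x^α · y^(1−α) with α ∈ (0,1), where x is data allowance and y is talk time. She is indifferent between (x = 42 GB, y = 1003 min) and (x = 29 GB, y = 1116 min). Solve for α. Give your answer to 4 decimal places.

Set the two utilities equal: 42^α·1003^(1−α) = 29^α·1116^(1−α).
Taking logs: α·ln 42 + (1−α)·ln 1003 = α·ln 29 + (1−α)·ln 1116, i.e. α·0.3703738 = (1−α)·0.1067554.
Thus α·(0.4771292) = 0.1067554, so α = 0.1067554/0.4771292 ≈ 0.2237.

α ≈ 0.2237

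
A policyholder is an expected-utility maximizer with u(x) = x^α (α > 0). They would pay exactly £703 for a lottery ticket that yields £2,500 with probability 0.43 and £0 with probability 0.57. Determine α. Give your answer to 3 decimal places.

α ≈ 0.665

The lottery's expected utility is 0.43·u(2500) + 0.57·u(0) = 0.43·2500^α (since u(0) = 0 for α > 0).
Equating: 703^α = 0.43·2500^α, i.e. 0.2812^α = 0.43.
α = ln(0.43) / ln(703/2500) = -0.843970/-1.268689 ≈ 0.665.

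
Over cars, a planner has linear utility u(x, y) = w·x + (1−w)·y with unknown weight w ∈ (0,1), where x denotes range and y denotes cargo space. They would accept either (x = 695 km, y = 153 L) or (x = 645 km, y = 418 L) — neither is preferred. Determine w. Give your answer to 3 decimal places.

w = 0.841

Equating utilities: w·695 + (1−w)·153 = w·645 + (1−w)·418.
Collecting terms: w·50 = (1−w)·265.
The marginal rate of substitution is 265/50, so w = 265/(50+265) = 0.841.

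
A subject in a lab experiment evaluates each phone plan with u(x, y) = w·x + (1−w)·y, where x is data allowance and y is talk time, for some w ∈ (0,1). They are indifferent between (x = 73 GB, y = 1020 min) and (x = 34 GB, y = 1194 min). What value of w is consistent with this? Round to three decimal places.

w = 0.817

u(73,1020) = u(34,1194) means w·73 + (1−w)·1020 = w·34 + (1−w)·1194.
Collecting terms: w·39 = (1−w)·174.
So w/(1−w) = 174/39 = 4.4615, giving w = 174/(39+174) = 0.817.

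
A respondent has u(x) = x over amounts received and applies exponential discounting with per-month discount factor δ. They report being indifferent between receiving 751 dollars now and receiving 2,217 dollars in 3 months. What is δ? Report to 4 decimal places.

δ ≈ 0.6971

Indifference means u(751) = δ^3 · u(2217), so δ^3 = u(751)/u(2217).
With u(x) = x: δ^3 = 751/2217 = 0.33875.
Taking the cube root: δ = 0.33875^(1/3) ≈ 0.6971.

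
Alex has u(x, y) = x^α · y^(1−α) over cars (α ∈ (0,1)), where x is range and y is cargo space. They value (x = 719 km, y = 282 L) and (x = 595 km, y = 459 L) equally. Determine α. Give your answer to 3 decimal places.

The Cobb–Douglas utilities coincide, so 719^α·282^(1−α) = 595^α·459^(1−α).
(719/595)^α = (459/282)^(1−α); take logs: α·ln(719/595) = (1−α)·ln(459/282), i.e. α·0.189300 = (1−α)·0.487143.
So α/(1−α) = (0.487143)/(0.189300) = 2.573391, and α = 2.573391/3.573391 ≈ 0.720.

α ≈ 0.720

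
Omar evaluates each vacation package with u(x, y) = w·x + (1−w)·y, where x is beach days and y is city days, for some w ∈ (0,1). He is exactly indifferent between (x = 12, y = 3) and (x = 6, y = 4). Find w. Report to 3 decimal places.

u(12,3) = u(6,4) means w·12 + (1−w)·3 = w·6 + (1−w)·4.
Collecting terms: w·6 = (1−w)·1.
So w/(1−w) = 1/6 = 0.1667, giving w = 1/(6+1) = 0.143.

w = 0.143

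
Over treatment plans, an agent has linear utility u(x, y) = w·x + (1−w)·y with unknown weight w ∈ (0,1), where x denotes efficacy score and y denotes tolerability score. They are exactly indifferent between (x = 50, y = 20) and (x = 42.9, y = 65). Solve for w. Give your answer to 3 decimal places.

w = 0.864

Indifference: w·50 + (1−w)·20 = w·42.9 + (1−w)·65.
Rearranging, 7.1·w − 45·(1−w) = 0.
So w/(1−w) = 45/7.1 = 6.3380, giving w = 45/(7.1+45) = 0.864.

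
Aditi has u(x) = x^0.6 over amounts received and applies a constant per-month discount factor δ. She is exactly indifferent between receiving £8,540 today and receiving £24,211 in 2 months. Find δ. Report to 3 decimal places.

Indifference means u(8540) = δ^2 · u(24211), so δ^2 = u(8540)/u(24211).
With u(x) = x^0.6: δ^2 = 8540^0.6/24211^0.6 = (8540/24211)^0.6 = 0.53514.
Hence δ = (0.53514)^(1/2) = 0.73153.

δ ≈ 0.732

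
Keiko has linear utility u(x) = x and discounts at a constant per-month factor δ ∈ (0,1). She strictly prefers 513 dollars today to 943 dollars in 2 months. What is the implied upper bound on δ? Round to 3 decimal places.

Comparing present values: 513 > δ^2·943.
So δ^2 < 513/943 = 0.54401; taking the square root of both positive sides preserves the inequality.
δ < 0.54401^(1/2) = 0.738.

δ < 0.738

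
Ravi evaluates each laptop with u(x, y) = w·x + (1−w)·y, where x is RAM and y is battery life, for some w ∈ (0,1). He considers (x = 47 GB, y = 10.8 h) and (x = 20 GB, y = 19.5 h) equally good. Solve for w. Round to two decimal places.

w = 0.24

Equating utilities: w·47 + (1−w)·10.8 = w·20 + (1−w)·19.5.
w·(47−20) = (1−w)·(19.5−10.8), i.e. w·27 = (1−w)·8.7.
Hence w = 8.7/(27+8.7) = 8.7/35.7 = 0.24.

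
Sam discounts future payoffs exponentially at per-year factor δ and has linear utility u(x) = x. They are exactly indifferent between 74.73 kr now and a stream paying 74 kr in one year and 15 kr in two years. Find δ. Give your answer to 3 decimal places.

δ ≈ 0.860

Present value of the stream is 74·δ + 15·δ². Indifference gives 74δ + 15δ² = 74.73.
Rearranged: 15δ² + 74δ − 74.73 = 0.
δ = (−74 + √(74² + 4·15·74.73)) / (2·15) = (−74 + √9959.80) / 30 ≈ 0.860.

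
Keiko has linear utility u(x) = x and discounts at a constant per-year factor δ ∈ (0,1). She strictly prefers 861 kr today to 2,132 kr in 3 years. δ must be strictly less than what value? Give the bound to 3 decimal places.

Under u(x) = x this choice says 861 > δ^3·2132.
So δ^3 < 861/2132 = 0.40385; taking the cube root of both positive sides preserves the inequality.
δ < (861/2132)^(1/3) ≈ 0.739.

δ < 0.739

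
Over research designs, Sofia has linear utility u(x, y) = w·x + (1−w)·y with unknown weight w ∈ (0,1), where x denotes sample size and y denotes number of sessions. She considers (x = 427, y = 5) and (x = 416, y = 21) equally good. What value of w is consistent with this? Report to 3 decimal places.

w = 0.593

Indifference: w·427 + (1−w)·5 = w·416 + (1−w)·21.
Collecting terms: w·11 = (1−w)·16.
Hence w = 16/(11+16) = 16/27 = 0.593.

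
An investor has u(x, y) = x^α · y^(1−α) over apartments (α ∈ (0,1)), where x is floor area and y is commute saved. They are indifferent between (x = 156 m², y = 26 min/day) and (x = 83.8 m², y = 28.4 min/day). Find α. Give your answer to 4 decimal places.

The Cobb–Douglas utilities coincide, so 156^α·26^(1−α) = 83.8^α·28.4^(1−α).
Taking logs: α·ln 156 + (1−α)·ln 26 = α·ln 83.8 + (1−α)·ln 28.4, i.e. α·0.6214230 = (1−α)·0.0882926.
So α/(1−α) = (0.0882926)/(0.6214230) = 0.1420813, and α = 0.1420813/1.1420813 ≈ 0.1244.

α ≈ 0.1244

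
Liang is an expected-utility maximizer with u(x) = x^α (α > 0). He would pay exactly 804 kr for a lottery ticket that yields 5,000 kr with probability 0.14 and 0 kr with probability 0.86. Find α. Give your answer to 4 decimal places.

Since u(0) = 0, the lottery's EU is 0.14·5000^α.
Indifference: 804^α = 0.14·5000^α, so (804/5000)^α = 0.14.
α = ln(0.14) / ln(804/5000) = -1.9661129/-1.8275939 ≈ 1.0758.

α ≈ 1.0758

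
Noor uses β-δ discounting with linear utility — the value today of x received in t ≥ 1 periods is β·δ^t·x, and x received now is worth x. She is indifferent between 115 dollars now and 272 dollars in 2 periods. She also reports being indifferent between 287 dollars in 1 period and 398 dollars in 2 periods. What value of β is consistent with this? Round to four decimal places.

Both payoffs in the second observation are in the future, so β drops out: δ^1·287 = δ^2·398 ⇒ δ = 287/398 = 0.72111.
The first indifference: 115 = β·δ^2·272, so β = 115/(δ^2·272) = 115/(0.51999·272) ≈ 0.8131.

β ≈ 0.8131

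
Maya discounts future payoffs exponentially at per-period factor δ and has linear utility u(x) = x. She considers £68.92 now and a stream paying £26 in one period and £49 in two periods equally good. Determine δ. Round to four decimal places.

δ ≈ 0.9500

The stream is worth 26δ + 49δ² today, so 26δ + 49δ² = 68.92.
That is, 49δ² + 26δ − 68.92 = 0, a quadratic in δ.
δ = (−26 + √(26² + 4·49·68.92)) / (2·49) = (−26 + √14184.32) / 98 ≈ 0.9500.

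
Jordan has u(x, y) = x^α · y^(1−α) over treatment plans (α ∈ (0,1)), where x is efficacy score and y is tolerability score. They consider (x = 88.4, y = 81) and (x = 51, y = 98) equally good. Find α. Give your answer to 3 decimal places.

Indifference: 88.4^α · 81^(1−α) = 51^α · 98^(1−α).
(88.4/51)^α = (98/81)^(1−α); take logs: α·ln(88.4/51) = (1−α)·ln(98/81), i.e. α·0.550046 = (1−α)·0.190518.
So α/(1−α) = (0.190518)/(0.550046) = 0.346367, and α = 0.346367/1.346367 ≈ 0.257.

α ≈ 0.257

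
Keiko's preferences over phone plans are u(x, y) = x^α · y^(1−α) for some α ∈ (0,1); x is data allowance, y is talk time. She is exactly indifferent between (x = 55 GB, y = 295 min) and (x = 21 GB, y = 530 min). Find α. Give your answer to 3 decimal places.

α ≈ 0.378

Indifference: 55^α · 295^(1−α) = 21^α · 530^(1−α).
(55/21)^α = (530/295)^(1−α); take logs: α·ln(55/21) = (1−α)·ln(530/295), i.e. α·0.962811 = (1−α)·0.585902.
So α/(1−α) = (0.585902)/(0.962811) = 0.608533, and α = 0.608533/1.608533 ≈ 0.378.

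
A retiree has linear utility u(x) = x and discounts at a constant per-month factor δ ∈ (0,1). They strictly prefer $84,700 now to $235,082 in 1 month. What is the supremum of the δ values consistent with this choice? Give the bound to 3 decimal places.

Comparing present values: 84700 > δ·235082.
So δ < 84700/235082 = 0.36030.

δ < 0.360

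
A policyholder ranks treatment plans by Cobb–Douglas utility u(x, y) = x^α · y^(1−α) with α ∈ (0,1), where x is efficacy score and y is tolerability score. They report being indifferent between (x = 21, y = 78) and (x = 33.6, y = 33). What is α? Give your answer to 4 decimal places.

Indifference: 21^α · 78^(1−α) = 33.6^α · 33^(1−α).
Taking logs: α·ln 21 + (1−α)·ln 78 = α·ln 33.6 + (1−α)·ln 33, i.e. α·-0.4700036 = (1−α)·-0.8602013.
So α/(1−α) = (-0.8602013)/(-0.4700036) = 1.8302015, and α = 1.8302015/2.8302015 ≈ 0.6467.

α ≈ 0.6467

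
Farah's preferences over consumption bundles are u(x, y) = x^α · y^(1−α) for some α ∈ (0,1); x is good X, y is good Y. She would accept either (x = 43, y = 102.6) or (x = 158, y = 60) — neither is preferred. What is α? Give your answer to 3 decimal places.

α ≈ 0.292

Indifference: 43^α · 102.6^(1−α) = 158^α · 60^(1−α).
Rearrange to (43/158)^α = (60/102.6)^(1−α) and take logs: α·-1.301395 = (1−α)·-0.536493.
With A = -1.301395 and B = -0.536493: α·A = (1−α)·B, so α = B/(A+B) = -0.536493/-1.837888 ≈ 0.292.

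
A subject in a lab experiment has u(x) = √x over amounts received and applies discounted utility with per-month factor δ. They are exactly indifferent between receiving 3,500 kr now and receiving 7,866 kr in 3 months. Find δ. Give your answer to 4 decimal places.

δ ≈ 0.8737

Equating discounted utilities: u(3500) = δ^3·u(7866) ⇒ δ^3 = u(3500)/u(7866).
Since u(x) = √x, δ^3 = √(3500/7866) = 0.66705.
Hence δ = (0.66705)^(1/3) = 0.873747.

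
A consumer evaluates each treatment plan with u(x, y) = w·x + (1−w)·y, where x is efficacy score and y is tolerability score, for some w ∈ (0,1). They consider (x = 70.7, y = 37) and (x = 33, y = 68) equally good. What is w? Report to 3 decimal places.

w = 0.451

Indifference: w·70.7 + (1−w)·37 = w·33 + (1−w)·68.
Collecting terms: w·37.7 = (1−w)·31.
Hence w = 31/(37.7+31) = 31/68.7 = 0.451.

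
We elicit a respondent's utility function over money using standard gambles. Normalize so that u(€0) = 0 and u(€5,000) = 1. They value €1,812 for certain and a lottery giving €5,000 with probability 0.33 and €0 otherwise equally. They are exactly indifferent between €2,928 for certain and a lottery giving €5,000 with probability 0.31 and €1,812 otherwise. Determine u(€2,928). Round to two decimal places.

First, u(€1,812) = 0.33·u(€5,000) + 0.67·u(€0) = 0.33.
Then u(€2,928) = 0.31·u(€5,000) + 0.69·u(€1,812) = 0.31·1.00 + 0.69·0.33 = 0.5377.

0.54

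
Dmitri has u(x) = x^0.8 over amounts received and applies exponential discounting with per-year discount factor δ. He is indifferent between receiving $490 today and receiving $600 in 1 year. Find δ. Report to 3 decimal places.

Equating discounted utilities: u(490) = δ·u(600) ⇒ δ = u(490)/u(600).
With u(x) = x^0.8: δ = 490^0.8/600^0.8 = (490/600)^0.8 = 0.85042.

δ ≈ 0.850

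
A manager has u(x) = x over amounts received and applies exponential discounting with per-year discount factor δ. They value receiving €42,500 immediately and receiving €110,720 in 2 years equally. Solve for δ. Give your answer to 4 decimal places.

δ ≈ 0.6196

The payoff in 2 years is discounted by δ^2, so u(42500) = δ^2·u(110720) and δ^2 = u(42500)/u(110720).
With u(x) = x: δ^2 = 42500/110720 = 0.38385.
Taking the square root: δ = 0.38385^(1/2) ≈ 0.6196.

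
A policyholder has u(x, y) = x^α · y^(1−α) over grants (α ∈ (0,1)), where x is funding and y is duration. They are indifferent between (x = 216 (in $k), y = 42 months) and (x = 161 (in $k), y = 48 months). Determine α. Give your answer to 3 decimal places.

The Cobb–Douglas utilities coincide, so 216^α·42^(1−α) = 161^α·48^(1−α).
(216/161)^α = (48/42)^(1−α); take logs: α·ln(216/161) = (1−α)·ln(48/42), i.e. α·0.293874 = (1−α)·0.133531.
Thus α·(0.427405) = 0.133531, so α = 0.133531/0.427405 ≈ 0.312.

α ≈ 0.312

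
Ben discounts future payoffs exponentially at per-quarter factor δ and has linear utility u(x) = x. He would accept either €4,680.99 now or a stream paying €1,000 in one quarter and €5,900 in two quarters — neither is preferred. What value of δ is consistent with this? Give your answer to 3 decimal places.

The stream is worth 1000δ + 5900δ² today, so 1000δ + 5900δ² = 4680.99.
That is, 5900δ² + 1000δ − 4680.99 = 0, a quadratic in δ.
By the quadratic formula (taking the positive root), δ = (−1000 + √111471364.00) / 11800 ≈ 0.810.

δ ≈ 0.810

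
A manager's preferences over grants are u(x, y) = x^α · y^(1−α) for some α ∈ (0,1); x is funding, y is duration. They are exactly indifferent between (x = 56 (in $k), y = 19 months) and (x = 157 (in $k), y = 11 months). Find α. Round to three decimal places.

α ≈ 0.346

Indifference: 56^α · 19^(1−α) = 157^α · 11^(1−α).
Taking logs: α·ln 56 + (1−α)·ln 19 = α·ln 157 + (1−α)·ln 11, i.e. α·-1.030894 = (1−α)·-0.546544.
With A = -1.030894 and B = -0.546544: α·A = (1−α)·B, so α = B/(A+B) = -0.546544/-1.577438 ≈ 0.346.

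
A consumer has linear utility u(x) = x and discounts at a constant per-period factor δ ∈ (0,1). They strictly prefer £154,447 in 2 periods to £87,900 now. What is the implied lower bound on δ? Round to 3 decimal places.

δ > 0.754

Under u(x) = x this choice says 87900 < δ^2·154447.
So δ^2 > 87900/154447 = 0.56913; taking the square root of both positive sides preserves the inequality.
δ > (87900/154447)^(1/2) ≈ 0.754.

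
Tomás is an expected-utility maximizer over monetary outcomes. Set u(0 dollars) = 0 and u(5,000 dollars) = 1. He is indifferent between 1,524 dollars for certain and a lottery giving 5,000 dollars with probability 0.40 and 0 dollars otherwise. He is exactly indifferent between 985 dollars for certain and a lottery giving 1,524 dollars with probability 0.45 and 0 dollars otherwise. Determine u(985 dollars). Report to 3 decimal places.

First, u(1,524 dollars) = 0.40·u(5,000 dollars) + 0.60·u(0 dollars) = 0.40.
Then u(985 dollars) = 0.45·u(1,524 dollars) + 0.55·u(0 dollars) = 0.45·0.40 + 0.55·0.00 = 0.1800.

0.180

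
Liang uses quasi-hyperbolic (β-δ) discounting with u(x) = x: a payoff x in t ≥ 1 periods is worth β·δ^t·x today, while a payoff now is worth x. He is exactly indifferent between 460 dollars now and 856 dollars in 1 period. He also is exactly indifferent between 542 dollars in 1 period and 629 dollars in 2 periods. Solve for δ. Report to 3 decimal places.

From the later pair, β·δ^1·542 = β·δ^2·629; dividing through, δ = 542/629 = 0.86169.

δ ≈ 0.862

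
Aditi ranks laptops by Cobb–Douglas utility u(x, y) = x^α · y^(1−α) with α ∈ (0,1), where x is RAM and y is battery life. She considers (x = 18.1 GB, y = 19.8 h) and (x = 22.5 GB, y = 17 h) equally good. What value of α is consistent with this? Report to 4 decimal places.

The Cobb–Douglas utilities coincide, so 18.1^α·19.8^(1−α) = 22.5^α·17^(1−α).
Rearrange to (18.1/22.5)^α = (17/19.8)^(1−α) and take logs: α·-0.2176034 = (1−α)·-0.1524686.
With A = -0.2176034 and B = -0.1524686: α·A = (1−α)·B, so α = B/(A+B) = -0.1524686/-0.3700720 ≈ 0.4120.

α ≈ 0.4120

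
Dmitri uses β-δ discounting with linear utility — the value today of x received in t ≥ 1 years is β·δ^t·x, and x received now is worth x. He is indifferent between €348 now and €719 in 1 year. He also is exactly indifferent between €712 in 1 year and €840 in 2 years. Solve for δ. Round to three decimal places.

The second indifference involves only future payoffs, so β cancels: β·δ^1·712 = β·δ^2·840, giving δ = 712/840 = 0.84762.

δ ≈ 0.848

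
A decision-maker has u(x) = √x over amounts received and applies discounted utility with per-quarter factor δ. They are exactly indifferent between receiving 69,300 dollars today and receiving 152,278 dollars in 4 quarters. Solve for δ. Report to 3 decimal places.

δ ≈ 0.906

Indifference means u(69300) = δ^4 · u(152278), so δ^4 = u(69300)/u(152278).
Since u(x) = √x, δ^4 = √(69300/152278) = 0.67460.
So δ = 0.67460^(1/4) ≈ 0.906.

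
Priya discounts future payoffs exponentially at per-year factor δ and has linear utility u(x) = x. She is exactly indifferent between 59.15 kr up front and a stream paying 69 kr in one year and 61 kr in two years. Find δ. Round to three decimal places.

The stream is worth 69δ + 61δ² today, so 69δ + 61δ² = 59.15.
Rearranged: 61δ² + 69δ − 59.15 = 0.
The positive root is δ = [−69 + √(69² + 4·61·59.15)] / (2·61) = (−69 + 138.541)/122 ≈ 0.570.

δ ≈ 0.570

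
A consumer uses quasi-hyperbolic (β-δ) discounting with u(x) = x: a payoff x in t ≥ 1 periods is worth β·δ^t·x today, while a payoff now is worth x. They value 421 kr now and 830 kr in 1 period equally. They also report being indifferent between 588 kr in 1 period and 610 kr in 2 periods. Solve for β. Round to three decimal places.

Both payoffs in the second observation are in the future, so β drops out: δ^1·588 = δ^2·610 ⇒ δ = 588/610 = 0.96393.
Now use the now-vs-future pair: 421 = β·δ·830 gives β = 421/(0.96393·830) ≈ 0.526.

β ≈ 0.526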